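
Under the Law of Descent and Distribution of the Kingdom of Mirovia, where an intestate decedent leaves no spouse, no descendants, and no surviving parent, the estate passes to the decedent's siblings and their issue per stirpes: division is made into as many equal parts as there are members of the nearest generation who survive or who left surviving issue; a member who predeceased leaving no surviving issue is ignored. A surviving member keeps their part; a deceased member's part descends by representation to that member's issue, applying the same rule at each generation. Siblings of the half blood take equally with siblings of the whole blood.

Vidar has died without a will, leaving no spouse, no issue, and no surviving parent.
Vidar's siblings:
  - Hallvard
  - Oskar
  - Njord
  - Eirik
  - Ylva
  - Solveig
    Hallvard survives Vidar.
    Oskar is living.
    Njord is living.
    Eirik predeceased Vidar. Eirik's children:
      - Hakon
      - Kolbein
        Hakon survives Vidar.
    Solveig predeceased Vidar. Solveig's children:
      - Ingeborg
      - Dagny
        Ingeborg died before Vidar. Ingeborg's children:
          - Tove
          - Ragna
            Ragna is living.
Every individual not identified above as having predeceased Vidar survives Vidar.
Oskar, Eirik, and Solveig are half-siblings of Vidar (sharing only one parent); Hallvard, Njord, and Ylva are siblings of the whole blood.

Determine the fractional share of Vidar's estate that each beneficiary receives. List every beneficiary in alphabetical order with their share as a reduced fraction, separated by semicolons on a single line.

Dagny 1/12; Hakon 1/12; Hallvard 1/6; Kolbein 1/12; Njord 1/6; Oskar 1/6; Ragna 1/24; Tove 1/24; Ylva 1/6

No spouse, descendants, or parent survives, so the estate passes to Vidar's siblings per stirpes.
Half-blood and whole-blood siblings take equally under the stated rule.
The estate is divided into 6 equal shares of 1/6 among Hallvard, Oskar, Njord, Eirik, Ylva, Solveig.
Hallvard is living and takes 1/6.
Oskar is living and takes 1/6.
Njord is living and takes 1/6.
Eirik predeceased; the 1/6 allotted to Eirik's branch passes to Eirik's issue by representation.
The 1/6 is divided into 2 equal shares of 1/12 among Hakon, Kolbein.
Hakon is living and takes 1/12.
Kolbein is living and takes 1/12.
Ylva is living and takes 1/6.
Solveig predeceased; the 1/6 allotted to Solveig's branch passes to Solveig's issue by representation.
The 1/6 is divided into 2 equal shares of 1/12 among Ingeborg, Dagny.
Ingeborg predeceased; the 1/12 allotted to Ingeborg's branch passes to Ingeborg's issue by representation.
The 1/12 is divided into 2 equal shares of 1/24 among Tove, Ragna.
Tove is living and takes 1/24.
Ragna is living and takes 1/24.
Dagny is living and takes 1/12.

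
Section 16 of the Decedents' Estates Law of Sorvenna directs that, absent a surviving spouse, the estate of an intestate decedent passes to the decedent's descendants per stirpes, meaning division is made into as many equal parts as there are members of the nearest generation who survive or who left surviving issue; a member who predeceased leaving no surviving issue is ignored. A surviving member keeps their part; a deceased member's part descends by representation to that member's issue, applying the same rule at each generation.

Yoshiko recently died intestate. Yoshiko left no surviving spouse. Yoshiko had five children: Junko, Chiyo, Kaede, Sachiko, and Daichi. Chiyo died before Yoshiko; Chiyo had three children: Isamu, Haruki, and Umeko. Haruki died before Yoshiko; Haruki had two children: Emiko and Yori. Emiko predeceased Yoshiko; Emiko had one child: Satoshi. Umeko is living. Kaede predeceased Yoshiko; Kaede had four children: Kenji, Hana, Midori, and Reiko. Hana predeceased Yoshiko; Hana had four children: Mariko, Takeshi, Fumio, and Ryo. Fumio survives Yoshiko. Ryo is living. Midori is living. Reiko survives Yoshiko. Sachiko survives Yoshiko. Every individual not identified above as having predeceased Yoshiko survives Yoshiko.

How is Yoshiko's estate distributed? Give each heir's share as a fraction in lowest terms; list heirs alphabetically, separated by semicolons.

Daichi 1/5; Fumio 1/80; Isamu 1/15; Junko 1/5; Kenji 1/20; Mariko 1/80; Midori 1/20; Reiko 1/20; Ryo 1/80; Sachiko 1/5; Satoshi 1/30; Takeshi 1/80; Umeko 1/15; Yori 1/30

There is no surviving spouse, so the entire estate passes to Yoshiko's descendants per stirpes.
The estate is divided into 5 equal shares of 1/5 among Junko, Chiyo, Kaede, Sachiko, Daichi.
Junko is living and takes 1/5.
Chiyo predeceased; the 1/5 allotted to Chiyo's branch passes to Chiyo's issue by representation.
The 1/5 is divided into 3 equal shares of 1/15 among Isamu, Haruki, Umeko.
Isamu is living and takes 1/15.
Haruki predeceased; the 1/15 allotted to Haruki's branch passes to Haruki's issue by representation.
The 1/15 is divided into 2 equal shares of 1/30 among Emiko, Yori.
Emiko predeceased; the 1/30 allotted to Emiko's branch passes to Emiko's issue by representation.
Satoshi is the sole taker at this level and receives the full 1/30.
Yori is living and takes 1/30.
Umeko is living and takes 1/15.
Kaede predeceased; the 1/5 allotted to Kaede's branch passes to Kaede's issue by representation.
The 1/5 is divided into 4 equal shares of 1/20 among Kenji, Hana, Midori, Reiko.
Kenji is living and takes 1/20.
Hana predeceased; the 1/20 allotted to Hana's branch passes to Hana's issue by representation.
The 1/20 is divided into 4 equal shares of 1/80 among Mariko, Takeshi, Fumio, Ryo.
Mariko is living and takes 1/80.
Takeshi is living and takes 1/80.
Fumio is living and takes 1/80.
Ryo is living and takes 1/80.
Midori is living and takes 1/20.
Reiko is living and takes 1/20.
Sachiko is living and takes 1/5.
Daichi is living and takes 1/5.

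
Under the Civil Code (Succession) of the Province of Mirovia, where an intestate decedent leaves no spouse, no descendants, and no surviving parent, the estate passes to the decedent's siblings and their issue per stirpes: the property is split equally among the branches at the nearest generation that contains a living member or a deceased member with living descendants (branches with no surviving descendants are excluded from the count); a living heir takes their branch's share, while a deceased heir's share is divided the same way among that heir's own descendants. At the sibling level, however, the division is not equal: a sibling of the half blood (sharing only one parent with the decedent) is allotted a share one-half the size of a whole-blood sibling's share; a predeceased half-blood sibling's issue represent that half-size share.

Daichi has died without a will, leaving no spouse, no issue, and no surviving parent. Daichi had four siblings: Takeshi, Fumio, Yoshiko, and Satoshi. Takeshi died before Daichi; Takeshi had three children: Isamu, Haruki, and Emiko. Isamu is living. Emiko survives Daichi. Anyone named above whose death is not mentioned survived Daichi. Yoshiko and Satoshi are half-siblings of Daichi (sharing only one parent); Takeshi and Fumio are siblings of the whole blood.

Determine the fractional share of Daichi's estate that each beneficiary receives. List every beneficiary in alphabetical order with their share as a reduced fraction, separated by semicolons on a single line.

Emiko 1/9; Fumio 1/3; Haruki 1/9; Isamu 1/9; Satoshi 1/6; Yoshiko 1/6

No spouse, descendants, or parent survives, so the estate passes to Daichi's siblings per stirpes.
Half-blood siblings count for one-half the weight of whole-blood siblings at the initial division.
Dividing 1 in proportion to weights (total weight 3): Takeshi (weight 1) → 1/3; Fumio (weight 1) → 1/3; Yoshiko (weight 1/2) → 1/6; Satoshi (weight 1/2) → 1/6.
Takeshi predeceased; the 1/3 allotted to Takeshi's branch passes to Takeshi's issue by representation.
The 1/3 is divided into 3 equal shares of 1/9 among Isamu, Haruki, Emiko.
Isamu is living and takes 1/9.
Haruki is living and takes 1/9.
Emiko is living and takes 1/9.
Fumio is living and takes 1/3.
Yoshiko is living and takes 1/6.
Satoshi is living and takes 1/6.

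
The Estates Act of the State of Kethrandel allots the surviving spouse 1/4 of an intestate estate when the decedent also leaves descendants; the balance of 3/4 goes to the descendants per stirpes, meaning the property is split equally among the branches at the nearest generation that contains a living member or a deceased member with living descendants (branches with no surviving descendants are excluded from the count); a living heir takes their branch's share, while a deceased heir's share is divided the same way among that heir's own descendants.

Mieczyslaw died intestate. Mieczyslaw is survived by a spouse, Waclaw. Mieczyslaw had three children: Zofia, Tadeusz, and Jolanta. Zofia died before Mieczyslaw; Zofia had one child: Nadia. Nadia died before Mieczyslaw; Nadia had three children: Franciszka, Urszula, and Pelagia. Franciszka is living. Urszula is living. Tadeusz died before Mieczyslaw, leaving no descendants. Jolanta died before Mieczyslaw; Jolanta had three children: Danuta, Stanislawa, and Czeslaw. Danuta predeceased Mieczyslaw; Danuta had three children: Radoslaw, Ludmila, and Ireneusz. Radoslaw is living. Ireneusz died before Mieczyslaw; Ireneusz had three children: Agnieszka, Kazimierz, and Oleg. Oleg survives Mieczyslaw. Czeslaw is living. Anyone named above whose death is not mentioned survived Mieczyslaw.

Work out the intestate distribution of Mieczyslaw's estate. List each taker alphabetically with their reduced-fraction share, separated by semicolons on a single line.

Waclaw, as surviving spouse, takes 1/4.
The remaining 3/4 passes to Mieczyslaw's descendants per stirpes.
Tadeusz left no surviving issue, so that branch lapses and is disregarded.
The 3/4 is divided into 2 equal shares of 3/8 among Zofia, Jolanta.
Zofia predeceased; the 3/8 allotted to Zofia's branch passes to Zofia's issue by representation.
Nadia's line is the sole branch at this level, so the full 3/8 passes to Nadia's issue by representation.
The 3/8 is divided into 3 equal shares of 1/8 among Franciszka, Urszula, Pelagia.
Franciszka is living and takes 1/8.
Urszula is living and takes 1/8.
Pelagia is living and takes 1/8.
Jolanta predeceased; the 3/8 allotted to Jolanta's branch passes to Jolanta's issue by representation.
The 3/8 is divided into 3 equal shares of 1/8 among Danuta, Stanislawa, Czeslaw.
Danuta predeceased; the 1/8 allotted to Danuta's branch passes to Danuta's issue by representation.
The 1/8 is divided into 3 equal shares of 1/24 among Radoslaw, Ludmila, Ireneusz.
Radoslaw is living and takes 1/24.
Ludmila is living and takes 1/24.
Ireneusz predeceased; the 1/24 allotted to Ireneusz's branch passes to Ireneusz's issue by representation.
The 1/24 is divided into 3 equal shares of 1/72 among Agnieszka, Kazimierz, Oleg.
Agnieszka is living and takes 1/72.
Kazimierz is living and takes 1/72.
Oleg is living and takes 1/72.
Stanislawa is living and takes 1/8.
Czeslaw is living and takes 1/8.

Agnieszka 1/72; Czeslaw 1/8; Franciszka 1/8; Kazimierz 1/72; Ludmila 1/24; Oleg 1/72; Pelagia 1/8; Radoslaw 1/24; Stanislawa 1/8; Urszula 1/8; Waclaw 1/4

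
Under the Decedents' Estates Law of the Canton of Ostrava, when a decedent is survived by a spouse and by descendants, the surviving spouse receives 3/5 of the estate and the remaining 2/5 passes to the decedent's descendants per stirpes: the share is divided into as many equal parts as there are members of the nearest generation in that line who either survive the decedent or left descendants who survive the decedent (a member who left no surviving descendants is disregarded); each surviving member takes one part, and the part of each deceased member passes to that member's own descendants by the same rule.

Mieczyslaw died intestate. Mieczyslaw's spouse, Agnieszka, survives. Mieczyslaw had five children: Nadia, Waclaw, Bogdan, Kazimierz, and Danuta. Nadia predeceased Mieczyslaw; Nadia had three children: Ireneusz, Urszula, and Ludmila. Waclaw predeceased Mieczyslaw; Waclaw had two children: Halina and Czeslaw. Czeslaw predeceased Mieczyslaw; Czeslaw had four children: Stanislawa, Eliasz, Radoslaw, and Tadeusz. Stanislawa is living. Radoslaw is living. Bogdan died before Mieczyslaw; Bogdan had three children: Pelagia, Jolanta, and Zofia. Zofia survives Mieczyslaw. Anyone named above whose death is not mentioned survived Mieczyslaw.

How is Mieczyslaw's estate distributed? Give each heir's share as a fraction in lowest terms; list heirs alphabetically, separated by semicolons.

Agnieszka, as surviving spouse, takes 3/5.
The remaining 2/5 passes to Mieczyslaw's descendants per stirpes.
The 2/5 is divided into 5 equal shares of 2/25 among Nadia, Waclaw, Bogdan, Kazimierz, Danuta.
Nadia predeceased; the 2/25 allotted to Nadia's branch passes to Nadia's issue by representation.
The 2/25 is divided into 3 equal shares of 2/75 among Ireneusz, Urszula, Ludmila.
Ireneusz is living and takes 2/75.
Urszula is living and takes 2/75.
Ludmila is living and takes 2/75.
Waclaw predeceased; the 2/25 allotted to Waclaw's branch passes to Waclaw's issue by representation.
The 2/25 is divided into 2 equal shares of 1/25 among Halina, Czeslaw.
Halina is living and takes 1/25.
Czeslaw predeceased; the 1/25 allotted to Czeslaw's branch passes to Czeslaw's issue by representation.
The 1/25 is divided into 4 equal shares of 1/100 among Stanislawa, Eliasz, Radoslaw, Tadeusz.
Stanislawa is living and takes 1/100.
Eliasz is living and takes 1/100.
Radoslaw is living and takes 1/100.
Tadeusz is living and takes 1/100.
Bogdan predeceased; the 2/25 allotted to Bogdan's branch passes to Bogdan's issue by representation.
The 2/25 is divided into 3 equal shares of 2/75 among Pelagia, Jolanta, Zofia.
Pelagia is living and takes 2/75.
Jolanta is living and takes 2/75.
Zofia is living and takes 2/75.
Kazimierz is living and takes 2/25.
Danuta is living and takes 2/25.

Agnieszka 3/5; Danuta 2/25; Eliasz 1/100; Halina 1/25; Ireneusz 2/75; Jolanta 2/75; Kazimierz 2/25; Ludmila 2/75; Pelagia 2/75; Radoslaw 1/100; Stanislawa 1/100; Tadeusz 1/100; Urszula 2/75; Zofia 2/75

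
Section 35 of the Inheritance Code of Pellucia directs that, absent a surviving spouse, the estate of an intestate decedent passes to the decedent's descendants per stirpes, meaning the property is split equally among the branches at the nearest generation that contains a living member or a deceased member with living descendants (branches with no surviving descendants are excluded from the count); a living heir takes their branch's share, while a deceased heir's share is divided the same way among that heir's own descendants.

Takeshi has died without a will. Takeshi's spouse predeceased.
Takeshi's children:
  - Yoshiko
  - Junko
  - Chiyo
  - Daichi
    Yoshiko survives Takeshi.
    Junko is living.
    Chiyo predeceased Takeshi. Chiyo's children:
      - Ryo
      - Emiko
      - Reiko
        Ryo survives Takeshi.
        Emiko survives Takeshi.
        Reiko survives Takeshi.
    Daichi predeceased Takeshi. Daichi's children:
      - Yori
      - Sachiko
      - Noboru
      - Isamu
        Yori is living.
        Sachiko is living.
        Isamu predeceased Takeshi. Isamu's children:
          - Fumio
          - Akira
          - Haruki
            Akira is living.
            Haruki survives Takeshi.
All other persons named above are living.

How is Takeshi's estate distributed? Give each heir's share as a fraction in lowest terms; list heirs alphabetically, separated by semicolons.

Akira 1/48; Emiko 1/12; Fumio 1/48; Haruki 1/48; Junko 1/4; Noboru 1/16; Reiko 1/12; Ryo 1/12; Sachiko 1/16; Yori 1/16; Yoshiko 1/4

There is no surviving spouse, so the entire estate passes to Takeshi's descendants per stirpes.
The estate is divided into 4 equal shares of 1/4 among Yoshiko, Junko, Chiyo, Daichi.
Yoshiko is living and takes 1/4.
Junko is living and takes 1/4.
Chiyo predeceased; the 1/4 allotted to Chiyo's branch passes to Chiyo's issue by representation.
The 1/4 is divided into 3 equal shares of 1/12 among Ryo, Emiko, Reiko.
Ryo is living and takes 1/12.
Emiko is living and takes 1/12.
Reiko is living and takes 1/12.
Daichi predeceased; the 1/4 allotted to Daichi's branch passes to Daichi's issue by representation.
The 1/4 is divided into 4 equal shares of 1/16 among Yori, Sachiko, Noboru, Isamu.
Yori is living and takes 1/16.
Sachiko is living and takes 1/16.
Noboru is living and takes 1/16.
Isamu predeceased; the 1/16 allotted to Isamu's branch passes to Isamu's issue by representation.
The 1/16 is divided into 3 equal shares of 1/48 among Fumio, Akira, Haruki.
Fumio is living and takes 1/48.
Akira is living and takes 1/48.
Haruki is living and takes 1/48.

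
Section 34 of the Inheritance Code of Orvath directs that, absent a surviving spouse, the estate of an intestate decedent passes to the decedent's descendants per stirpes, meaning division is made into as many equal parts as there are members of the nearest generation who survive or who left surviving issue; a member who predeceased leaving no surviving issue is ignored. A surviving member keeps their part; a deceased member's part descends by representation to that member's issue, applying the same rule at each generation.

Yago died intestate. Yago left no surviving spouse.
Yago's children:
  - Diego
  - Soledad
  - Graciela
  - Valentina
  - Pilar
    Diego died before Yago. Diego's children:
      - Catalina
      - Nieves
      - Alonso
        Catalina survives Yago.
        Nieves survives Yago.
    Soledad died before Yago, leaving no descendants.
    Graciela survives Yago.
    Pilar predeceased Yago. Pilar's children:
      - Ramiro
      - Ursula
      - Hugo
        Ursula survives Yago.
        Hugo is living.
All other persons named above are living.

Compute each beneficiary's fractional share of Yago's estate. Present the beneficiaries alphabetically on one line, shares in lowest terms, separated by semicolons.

Alonso 1/12; Catalina 1/12; Graciela 1/4; Hugo 1/12; Nieves 1/12; Ramiro 1/12; Ursula 1/12; Valentina 1/4

There is no surviving spouse, so the entire estate passes to Yago's descendants per stirpes.
Soledad left no surviving issue, so that branch lapses and is disregarded.
The estate is divided into 4 equal shares of 1/4 among Diego, Graciela, Valentina, Pilar.
Diego predeceased; the 1/4 allotted to Diego's branch passes to Diego's issue by representation.
The 1/4 is divided into 3 equal shares of 1/12 among Catalina, Nieves, Alonso.
Catalina is living and takes 1/12.
Nieves is living and takes 1/12.
Alonso is living and takes 1/12.
Graciela is living and takes 1/4.
Valentina is living and takes 1/4.
Pilar predeceased; the 1/4 allotted to Pilar's branch passes to Pilar's issue by representation.
The 1/4 is divided into 3 equal shares of 1/12 among Ramiro, Ursula, Hugo.
Ramiro is living and takes 1/12.
Ursula is living and takes 1/12.
Hugo is living and takes 1/12.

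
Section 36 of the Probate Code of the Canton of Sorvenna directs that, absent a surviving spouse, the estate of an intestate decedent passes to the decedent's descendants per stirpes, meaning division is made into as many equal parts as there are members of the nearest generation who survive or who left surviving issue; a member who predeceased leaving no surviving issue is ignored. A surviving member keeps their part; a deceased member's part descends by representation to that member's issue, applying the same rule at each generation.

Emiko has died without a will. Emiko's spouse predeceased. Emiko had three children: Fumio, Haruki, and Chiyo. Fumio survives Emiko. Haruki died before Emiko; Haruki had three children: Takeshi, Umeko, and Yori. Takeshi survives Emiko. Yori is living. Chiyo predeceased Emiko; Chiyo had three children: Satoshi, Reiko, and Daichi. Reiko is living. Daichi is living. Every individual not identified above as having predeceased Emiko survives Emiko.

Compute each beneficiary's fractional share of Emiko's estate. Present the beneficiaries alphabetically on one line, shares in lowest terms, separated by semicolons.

Daichi 1/9; Fumio 1/3; Reiko 1/9; Satoshi 1/9; Takeshi 1/9; Umeko 1/9; Yori 1/9

There is no surviving spouse, so the entire estate passes to Emiko's descendants per stirpes.
The estate is divided into 3 equal shares of 1/3 among Fumio, Haruki, Chiyo.
Fumio is living and takes 1/3.
Haruki predeceased; the 1/3 allotted to Haruki's branch passes to Haruki's issue by representation.
The 1/3 is divided into 3 equal shares of 1/9 among Takeshi, Umeko, Yori.
Takeshi is living and takes 1/9.
Umeko is living and takes 1/9.
Yori is living and takes 1/9.
Chiyo predeceased; the 1/3 allotted to Chiyo's branch passes to Chiyo's issue by representation.
The 1/3 is divided into 3 equal shares of 1/9 among Satoshi, Reiko, Daichi.
Satoshi is living and takes 1/9.
Reiko is living and takes 1/9.
Daichi is living and takes 1/9.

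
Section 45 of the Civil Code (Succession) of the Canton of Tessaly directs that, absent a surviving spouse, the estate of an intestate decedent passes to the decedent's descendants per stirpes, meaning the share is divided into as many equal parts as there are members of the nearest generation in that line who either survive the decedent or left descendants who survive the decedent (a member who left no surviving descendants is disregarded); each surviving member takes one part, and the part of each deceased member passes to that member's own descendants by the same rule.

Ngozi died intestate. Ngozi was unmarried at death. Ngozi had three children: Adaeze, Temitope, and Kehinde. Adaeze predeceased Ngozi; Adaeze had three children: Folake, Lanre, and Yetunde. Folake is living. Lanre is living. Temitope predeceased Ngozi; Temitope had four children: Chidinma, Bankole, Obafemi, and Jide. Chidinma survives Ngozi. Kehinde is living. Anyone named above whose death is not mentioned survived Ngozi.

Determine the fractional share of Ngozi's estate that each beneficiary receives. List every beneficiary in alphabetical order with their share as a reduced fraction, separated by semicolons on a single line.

Bankole 1/12; Chidinma 1/12; Folake 1/9; Jide 1/12; Kehinde 1/3; Lanre 1/9; Obafemi 1/12; Yetunde 1/9

There is no surviving spouse, so the entire estate passes to Ngozi's descendants per stirpes.
The estate is divided into 3 equal shares of 1/3 among Adaeze, Temitope, Kehinde.
Adaeze predeceased; the 1/3 allotted to Adaeze's branch passes to Adaeze's issue by representation.
The 1/3 is divided into 3 equal shares of 1/9 among Folake, Lanre, Yetunde.
Folake is living and takes 1/9.
Lanre is living and takes 1/9.
Yetunde is living and takes 1/9.
Temitope predeceased; the 1/3 allotted to Temitope's branch passes to Temitope's issue by representation.
The 1/3 is divided into 4 equal shares of 1/12 among Chidinma, Bankole, Obafemi, Jide.
Chidinma is living and takes 1/12.
Bankole is living and takes 1/12.
Obafemi is living and takes 1/12.
Jide is living and takes 1/12.
Kehinde is living and takes 1/3.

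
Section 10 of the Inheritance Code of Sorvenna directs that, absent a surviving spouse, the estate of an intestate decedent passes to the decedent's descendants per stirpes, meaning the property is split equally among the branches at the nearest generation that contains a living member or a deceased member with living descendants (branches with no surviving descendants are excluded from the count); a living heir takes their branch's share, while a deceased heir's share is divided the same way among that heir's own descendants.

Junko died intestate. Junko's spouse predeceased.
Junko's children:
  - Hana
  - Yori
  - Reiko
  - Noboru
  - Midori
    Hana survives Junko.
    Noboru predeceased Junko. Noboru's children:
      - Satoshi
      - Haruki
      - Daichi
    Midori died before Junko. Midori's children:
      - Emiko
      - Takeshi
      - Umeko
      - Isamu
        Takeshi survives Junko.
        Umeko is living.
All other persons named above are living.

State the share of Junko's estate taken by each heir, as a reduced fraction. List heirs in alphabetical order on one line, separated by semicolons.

There is no surviving spouse, so the entire estate passes to Junko's descendants per stirpes.
The estate is divided into 5 equal shares of 1/5 among Hana, Yori, Reiko, Noboru, Midori.
Hana is living and takes 1/5.
Yori is living and takes 1/5.
Reiko is living and takes 1/5.
Noboru predeceased; the 1/5 allotted to Noboru's branch passes to Noboru's issue by representation.
The 1/5 is divided into 3 equal shares of 1/15 among Satoshi, Haruki, Daichi.
Satoshi is living and takes 1/15.
Haruki is living and takes 1/15.
Daichi is living and takes 1/15.
Midori predeceased; the 1/5 allotted to Midori's branch passes to Midori's issue by representation.
The 1/5 is divided into 4 equal shares of 1/20 among Emiko, Takeshi, Umeko, Isamu.
Emiko is living and takes 1/20.
Takeshi is living and takes 1/20.
Umeko is living and takes 1/20.
Isamu is living and takes 1/20.

Daichi 1/15; Emiko 1/20; Hana 1/5; Haruki 1/15; Isamu 1/20; Reiko 1/5; Satoshi 1/15; Takeshi 1/20; Umeko 1/20; Yori 1/5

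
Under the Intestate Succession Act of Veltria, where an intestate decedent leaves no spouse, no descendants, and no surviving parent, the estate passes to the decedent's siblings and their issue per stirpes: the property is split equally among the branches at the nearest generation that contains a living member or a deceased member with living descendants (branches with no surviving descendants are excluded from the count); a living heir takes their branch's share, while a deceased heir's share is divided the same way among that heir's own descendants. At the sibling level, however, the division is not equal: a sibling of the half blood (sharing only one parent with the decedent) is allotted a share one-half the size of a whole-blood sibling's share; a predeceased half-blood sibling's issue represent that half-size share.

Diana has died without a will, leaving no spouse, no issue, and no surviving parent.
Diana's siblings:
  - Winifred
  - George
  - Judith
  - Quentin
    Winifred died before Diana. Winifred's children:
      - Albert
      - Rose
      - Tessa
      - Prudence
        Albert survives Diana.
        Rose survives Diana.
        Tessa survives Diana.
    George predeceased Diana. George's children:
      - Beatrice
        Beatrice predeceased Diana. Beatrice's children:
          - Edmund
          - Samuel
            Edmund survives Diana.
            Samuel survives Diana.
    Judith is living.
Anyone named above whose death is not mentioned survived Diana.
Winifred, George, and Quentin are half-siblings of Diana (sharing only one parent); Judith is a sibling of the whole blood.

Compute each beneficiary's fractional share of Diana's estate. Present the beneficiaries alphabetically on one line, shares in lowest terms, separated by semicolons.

Albert 1/20; Edmund 1/10; Judith 2/5; Prudence 1/20; Quentin 1/5; Rose 1/20; Samuel 1/10; Tessa 1/20

No spouse, descendants, or parent survives, so the estate passes to Diana's siblings per stirpes.
Half-blood siblings count for one-half the weight of whole-blood siblings at the initial division.
Dividing 1 in proportion to weights (total weight 5/2): Winifred (weight 1/2) → 1/5; George (weight 1/2) → 1/5; Judith (weight 1) → 2/5; Quentin (weight 1/2) → 1/5.
Winifred predeceased; the 1/5 allotted to Winifred's branch passes to Winifred's issue by representation.
The 1/5 is divided into 4 equal shares of 1/20 among Albert, Rose, Tessa, Prudence.
Albert is living and takes 1/20.
Rose is living and takes 1/20.
Tessa is living and takes 1/20.
Prudence is living and takes 1/20.
George predeceased; the 1/5 allotted to George's branch passes to George's issue by representation.
Beatrice's line is the sole branch at this level, so the full 1/5 passes to Beatrice's issue by representation.
The 1/5 is divided into 2 equal shares of 1/10 among Edmund, Samuel.
Edmund is living and takes 1/10.
Samuel is living and takes 1/10.
Judith is living and takes 2/5.
Quentin is living and takes 1/5.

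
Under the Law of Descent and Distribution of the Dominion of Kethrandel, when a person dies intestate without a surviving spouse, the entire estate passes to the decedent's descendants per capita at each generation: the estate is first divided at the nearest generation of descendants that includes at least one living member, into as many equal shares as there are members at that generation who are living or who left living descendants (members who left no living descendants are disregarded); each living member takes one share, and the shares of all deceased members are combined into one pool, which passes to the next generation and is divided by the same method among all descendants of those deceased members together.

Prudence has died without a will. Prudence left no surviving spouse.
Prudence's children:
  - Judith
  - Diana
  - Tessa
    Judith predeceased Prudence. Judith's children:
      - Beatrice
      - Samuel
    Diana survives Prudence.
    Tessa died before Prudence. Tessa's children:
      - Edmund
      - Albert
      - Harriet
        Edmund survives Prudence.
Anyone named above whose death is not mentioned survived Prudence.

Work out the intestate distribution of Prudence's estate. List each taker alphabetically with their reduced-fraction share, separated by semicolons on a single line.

There is no surviving spouse, so the entire estate passes to Prudence's descendants per capita at each generation.
At generation 1 (Judith, Diana, Tessa) there are 3 shares of (1)/3 = 1/3 each.
Living: Diana — each takes 1/3.
Deceased: Judith and Tessa. Their combined 2/3 is pooled and carried to generation 2.
At generation 2 (Beatrice, Samuel, Edmund, Albert, Harriet) there are 5 shares of (2/3)/5 = 2/15 each.
Living: Beatrice, Samuel, Edmund, Albert, and Harriet — each takes 2/15.

Albert 2/15; Beatrice 2/15; Diana 1/3; Edmund 2/15; Harriet 2/15; Samuel 2/15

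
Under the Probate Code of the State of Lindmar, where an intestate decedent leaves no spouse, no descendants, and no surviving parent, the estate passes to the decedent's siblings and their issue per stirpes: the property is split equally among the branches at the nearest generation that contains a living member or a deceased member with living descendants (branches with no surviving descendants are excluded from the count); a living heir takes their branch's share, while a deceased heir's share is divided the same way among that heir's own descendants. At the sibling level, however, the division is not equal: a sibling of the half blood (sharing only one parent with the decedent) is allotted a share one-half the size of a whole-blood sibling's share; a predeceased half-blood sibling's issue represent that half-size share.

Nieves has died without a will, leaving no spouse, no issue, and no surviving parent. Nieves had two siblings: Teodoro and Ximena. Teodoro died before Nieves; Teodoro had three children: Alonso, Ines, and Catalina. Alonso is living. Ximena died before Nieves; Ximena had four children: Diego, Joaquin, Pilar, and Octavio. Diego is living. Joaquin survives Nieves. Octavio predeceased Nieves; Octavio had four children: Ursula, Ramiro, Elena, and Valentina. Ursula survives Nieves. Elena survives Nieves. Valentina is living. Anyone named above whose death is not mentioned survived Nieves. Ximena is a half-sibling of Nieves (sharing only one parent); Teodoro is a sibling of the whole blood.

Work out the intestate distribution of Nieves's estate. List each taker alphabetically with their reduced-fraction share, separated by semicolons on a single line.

Alonso 2/9; Catalina 2/9; Diego 1/12; Elena 1/48; Ines 2/9; Joaquin 1/12; Pilar 1/12; Ramiro 1/48; Ursula 1/48; Valentina 1/48

No spouse, descendants, or parent survives, so the estate passes to Nieves's siblings per stirpes.
Half-blood siblings count for one-half the weight of whole-blood siblings at the initial division.
Dividing 1 in proportion to weights (total weight 3/2): Teodoro (weight 1) → 2/3; Ximena (weight 1/2) → 1/3.
Teodoro predeceased; the 2/3 allotted to Teodoro's branch passes to Teodoro's issue by representation.
The 2/3 is divided into 3 equal shares of 2/9 among Alonso, Ines, Catalina.
Alonso is living and takes 2/9.
Ines is living and takes 2/9.
Catalina is living and takes 2/9.
Ximena predeceased; the 1/3 allotted to Ximena's branch passes to Ximena's issue by representation.
The 1/3 is divided into 4 equal shares of 1/12 among Diego, Joaquin, Pilar, Octavio.
Diego is living and takes 1/12.
Joaquin is living and takes 1/12.
Pilar is living and takes 1/12.
Octavio predeceased; the 1/12 allotted to Octavio's branch passes to Octavio's issue by representation.
The 1/12 is divided into 4 equal shares of 1/48 among Ursula, Ramiro, Elena, Valentina.
Ursula is living and takes 1/48.
Ramiro is living and takes 1/48.
Elena is living and takes 1/48.
Valentina is living and takes 1/48.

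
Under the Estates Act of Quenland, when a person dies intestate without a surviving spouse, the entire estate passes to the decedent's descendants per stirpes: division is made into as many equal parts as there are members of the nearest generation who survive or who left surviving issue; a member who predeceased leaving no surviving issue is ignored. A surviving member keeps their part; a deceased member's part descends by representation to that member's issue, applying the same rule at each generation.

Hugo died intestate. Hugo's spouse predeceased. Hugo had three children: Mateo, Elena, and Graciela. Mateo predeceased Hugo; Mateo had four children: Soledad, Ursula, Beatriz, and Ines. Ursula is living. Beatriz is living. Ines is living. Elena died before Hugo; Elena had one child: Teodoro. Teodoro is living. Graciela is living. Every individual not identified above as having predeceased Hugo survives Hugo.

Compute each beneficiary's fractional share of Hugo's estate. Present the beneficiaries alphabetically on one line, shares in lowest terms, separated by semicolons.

Beatriz 1/12; Graciela 1/3; Ines 1/12; Soledad 1/12; Teodoro 1/3; Ursula 1/12

There is no surviving spouse, so the entire estate passes to Hugo's descendants per stirpes.
The estate is divided into 3 equal shares of 1/3 among Mateo, Elena, Graciela.
Mateo predeceased; the 1/3 allotted to Mateo's branch passes to Mateo's issue by representation.
The 1/3 is divided into 4 equal shares of 1/12 among Soledad, Ursula, Beatriz, Ines.
Soledad is living and takes 1/12.
Ursula is living and takes 1/12.
Beatriz is living and takes 1/12.
Ines is living and takes 1/12.
Elena predeceased; the 1/3 allotted to Elena's branch passes to Elena's issue by representation.
Teodoro is the sole taker at this level and receives the full 1/3.
Graciela is living and takes 1/3.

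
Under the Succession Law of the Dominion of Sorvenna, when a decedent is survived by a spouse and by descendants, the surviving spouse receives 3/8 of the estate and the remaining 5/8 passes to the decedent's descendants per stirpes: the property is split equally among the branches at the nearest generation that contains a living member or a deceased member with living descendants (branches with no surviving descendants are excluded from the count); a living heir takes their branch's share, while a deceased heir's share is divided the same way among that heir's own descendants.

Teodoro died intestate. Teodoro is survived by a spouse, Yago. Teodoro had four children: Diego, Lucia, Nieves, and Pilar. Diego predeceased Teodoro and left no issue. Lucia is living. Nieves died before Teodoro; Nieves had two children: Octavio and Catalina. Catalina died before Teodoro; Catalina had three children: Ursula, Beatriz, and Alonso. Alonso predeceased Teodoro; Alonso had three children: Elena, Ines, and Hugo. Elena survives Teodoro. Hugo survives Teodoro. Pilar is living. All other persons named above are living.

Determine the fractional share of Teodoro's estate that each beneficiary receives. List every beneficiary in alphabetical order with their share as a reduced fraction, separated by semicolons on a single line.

Beatriz 5/144; Elena 5/432; Hugo 5/432; Ines 5/432; Lucia 5/24; Octavio 5/48; Pilar 5/24; Ursula 5/144; Yago 3/8

Yago, as surviving spouse, takes 3/8.
The remaining 5/8 passes to Teodoro's descendants per stirpes.
Diego left no surviving issue, so that branch lapses and is disregarded.
The 5/8 is divided into 3 equal shares of 5/24 among Lucia, Nieves, Pilar.
Lucia is living and takes 5/24.
Nieves predeceased; the 5/24 allotted to Nieves's branch passes to Nieves's issue by representation.
The 5/24 is divided into 2 equal shares of 5/48 among Octavio, Catalina.
Octavio is living and takes 5/48.
Catalina predeceased; the 5/48 allotted to Catalina's branch passes to Catalina's issue by representation.
The 5/48 is divided into 3 equal shares of 5/144 among Ursula, Beatriz, Alonso.
Ursula is living and takes 5/144.
Beatriz is living and takes 5/144.
Alonso predeceased; the 5/144 allotted to Alonso's branch passes to Alonso's issue by representation.
The 5/144 is divided into 3 equal shares of 5/432 among Elena, Ines, Hugo.
Elena is living and takes 5/432.
Ines is living and takes 5/432.
Hugo is living and takes 5/432.
Pilar is living and takes 5/24.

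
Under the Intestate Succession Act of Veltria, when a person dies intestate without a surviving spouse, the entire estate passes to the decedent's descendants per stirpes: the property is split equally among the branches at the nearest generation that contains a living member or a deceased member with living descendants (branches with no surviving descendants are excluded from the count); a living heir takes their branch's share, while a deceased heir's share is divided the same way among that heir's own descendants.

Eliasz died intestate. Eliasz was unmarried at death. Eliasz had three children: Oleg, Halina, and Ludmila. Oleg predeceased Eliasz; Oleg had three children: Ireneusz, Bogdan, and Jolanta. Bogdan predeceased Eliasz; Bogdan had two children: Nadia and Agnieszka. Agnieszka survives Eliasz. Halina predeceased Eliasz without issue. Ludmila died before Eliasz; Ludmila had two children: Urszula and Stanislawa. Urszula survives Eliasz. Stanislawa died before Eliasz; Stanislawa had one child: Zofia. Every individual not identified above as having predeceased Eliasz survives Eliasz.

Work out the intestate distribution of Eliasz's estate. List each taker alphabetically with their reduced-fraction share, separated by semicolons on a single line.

There is no surviving spouse, so the entire estate passes to Eliasz's descendants per stirpes.
Halina left no surviving issue, so that branch lapses and is disregarded.
The estate is divided into 2 equal shares of 1/2 among Oleg, Ludmila.
Oleg predeceased; the 1/2 allotted to Oleg's branch passes to Oleg's issue by representation.
The 1/2 is divided into 3 equal shares of 1/6 among Ireneusz, Bogdan, Jolanta.
Ireneusz is living and takes 1/6.
Bogdan predeceased; the 1/6 allotted to Bogdan's branch passes to Bogdan's issue by representation.
The 1/6 is divided into 2 equal shares of 1/12 among Nadia, Agnieszka.
Nadia is living and takes 1/12.
Agnieszka is living and takes 1/12.
Jolanta is living and takes 1/6.
Ludmila predeceased; the 1/2 allotted to Ludmila's branch passes to Ludmila's issue by representation.
The 1/2 is divided into 2 equal shares of 1/4 among Urszula, Stanislawa.
Urszula is living and takes 1/4.
Stanislawa predeceased; the 1/4 allotted to Stanislawa's branch passes to Stanislawa's issue by representation.
Zofia is the sole taker at this level and receives the full 1/4.

Agnieszka 1/12; Ireneusz 1/6; Jolanta 1/6; Nadia 1/12; Urszula 1/4; Zofia 1/4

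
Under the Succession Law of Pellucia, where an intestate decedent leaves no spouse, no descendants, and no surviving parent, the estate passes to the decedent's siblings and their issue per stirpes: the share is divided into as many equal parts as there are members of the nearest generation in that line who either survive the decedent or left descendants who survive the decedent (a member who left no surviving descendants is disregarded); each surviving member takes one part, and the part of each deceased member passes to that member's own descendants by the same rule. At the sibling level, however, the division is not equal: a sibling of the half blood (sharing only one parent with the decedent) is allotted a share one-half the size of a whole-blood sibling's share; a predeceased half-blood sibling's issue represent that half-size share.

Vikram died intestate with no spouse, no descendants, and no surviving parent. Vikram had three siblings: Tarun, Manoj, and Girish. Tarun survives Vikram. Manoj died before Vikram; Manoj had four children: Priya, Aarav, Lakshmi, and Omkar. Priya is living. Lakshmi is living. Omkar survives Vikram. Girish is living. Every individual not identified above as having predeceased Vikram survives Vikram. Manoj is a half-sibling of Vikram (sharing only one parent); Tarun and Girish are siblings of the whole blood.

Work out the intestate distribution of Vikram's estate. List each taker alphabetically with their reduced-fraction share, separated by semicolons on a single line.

Aarav 1/20; Girish 2/5; Lakshmi 1/20; Omkar 1/20; Priya 1/20; Tarun 2/5

No spouse, descendants, or parent survives, so the estate passes to Vikram's siblings per stirpes.
Half-blood siblings count for one-half the weight of whole-blood siblings at the initial division.
Dividing 1 in proportion to weights (total weight 5/2): Tarun (weight 1) → 2/5; Manoj (weight 1/2) → 1/5; Girish (weight 1) → 2/5.
Tarun is living and takes 2/5.
Manoj predeceased; the 1/5 allotted to Manoj's branch passes to Manoj's issue by representation.
The 1/5 is divided into 4 equal shares of 1/20 among Priya, Aarav, Lakshmi, Omkar.
Priya is living and takes 1/20.
Aarav is living and takes 1/20.
Lakshmi is living and takes 1/20.
Omkar is living and takes 1/20.
Girish is living and takes 2/5.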